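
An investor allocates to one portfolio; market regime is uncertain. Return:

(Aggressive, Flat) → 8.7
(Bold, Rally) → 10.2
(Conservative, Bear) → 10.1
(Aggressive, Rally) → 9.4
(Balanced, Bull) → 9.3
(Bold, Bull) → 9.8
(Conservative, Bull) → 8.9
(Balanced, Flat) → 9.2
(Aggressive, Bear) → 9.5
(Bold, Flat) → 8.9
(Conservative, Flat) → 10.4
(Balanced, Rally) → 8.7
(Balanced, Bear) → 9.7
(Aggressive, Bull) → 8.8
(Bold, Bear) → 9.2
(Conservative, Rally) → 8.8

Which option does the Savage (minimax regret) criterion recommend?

Column bests: Bear=10.1, Flat=10.4, Bull=9.8, Rally=10.2.
Conservative regrets: 0.0, 0.0, 0.9, 1.4 → max 1.4
Balanced regrets: 0.4, 1.2, 0.5, 1.5 → max 1.5
Aggressive regrets: 0.6, 1.7, 1.0, 0.8 → max 1.7
Bold regrets: 0.9, 1.5, 0.0, 0.0 → max 1.5
Smallest max regret = 1.4 → Conservative.

Conservative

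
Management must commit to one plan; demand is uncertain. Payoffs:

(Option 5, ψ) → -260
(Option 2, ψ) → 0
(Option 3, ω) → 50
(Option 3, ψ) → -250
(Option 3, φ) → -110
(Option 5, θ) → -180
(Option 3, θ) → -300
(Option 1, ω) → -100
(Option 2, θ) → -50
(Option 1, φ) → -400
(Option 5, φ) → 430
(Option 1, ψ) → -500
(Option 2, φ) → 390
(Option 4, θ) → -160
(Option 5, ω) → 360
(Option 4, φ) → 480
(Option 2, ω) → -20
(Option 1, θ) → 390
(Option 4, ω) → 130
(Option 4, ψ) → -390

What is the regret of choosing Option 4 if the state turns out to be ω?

230

Best payoff under ω is 360.
Regret = 360 − 130 = 230.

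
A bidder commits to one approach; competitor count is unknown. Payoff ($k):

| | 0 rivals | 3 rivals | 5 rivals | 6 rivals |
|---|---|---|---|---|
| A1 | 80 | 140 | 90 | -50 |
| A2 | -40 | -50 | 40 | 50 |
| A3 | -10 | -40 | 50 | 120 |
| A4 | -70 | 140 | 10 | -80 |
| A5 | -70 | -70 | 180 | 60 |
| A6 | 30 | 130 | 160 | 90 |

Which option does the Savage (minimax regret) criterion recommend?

Column bests: 0 rivals=80, 3 rivals=140, 5 rivals=180, 6 rivals=120.
A1 regrets: 0, 0, 90, 170 → max 170
A2 regrets: 120, 190, 140, 70 → max 190
A3 regrets: 90, 180, 130, 0 → max 180
A4 regrets: 150, 0, 170, 200 → max 200
A5 regrets: 150, 210, 0, 60 → max 210
A6 regrets: 50, 10, 20, 30 → max 50
Smallest max regret = 50 → A6.

A6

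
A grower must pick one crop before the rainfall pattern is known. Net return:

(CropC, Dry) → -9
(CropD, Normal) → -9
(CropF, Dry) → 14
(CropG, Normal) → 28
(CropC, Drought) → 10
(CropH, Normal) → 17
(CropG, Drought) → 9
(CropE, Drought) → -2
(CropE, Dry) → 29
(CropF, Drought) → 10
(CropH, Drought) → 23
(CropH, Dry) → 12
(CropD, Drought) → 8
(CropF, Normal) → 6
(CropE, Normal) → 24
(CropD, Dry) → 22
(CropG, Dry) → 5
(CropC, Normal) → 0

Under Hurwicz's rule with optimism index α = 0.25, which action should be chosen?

CropG: 0.25·28 + 0.75·5 = 10.75
CropE: 0.25·29 + 0.75·(-2) = 5.75
CropH: 0.25·23 + 0.75·12 = 14.75
CropC: 0.25·10 + 0.75·(-9) = -4.25
CropD: 0.25·22 + 0.75·(-9) = -1.25
CropF: 0.25·14 + 0.75·6 = 8
Highest Hurwicz score = 14.75 → CropH.

CropH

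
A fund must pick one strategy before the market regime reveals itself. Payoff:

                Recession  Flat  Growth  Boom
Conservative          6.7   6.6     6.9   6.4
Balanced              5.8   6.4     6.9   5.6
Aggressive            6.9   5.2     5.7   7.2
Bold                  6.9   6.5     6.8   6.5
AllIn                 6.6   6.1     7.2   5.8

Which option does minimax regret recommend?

Column bests: Recession=6.9, Flat=6.6, Growth=7.2, Boom=7.2.
Conservative regrets: 0.2, 0.0, 0.3, 0.8 → max 0.8
Balanced regrets: 1.1, 0.2, 0.3, 1.6 → max 1.6
Aggressive regrets: 0.0, 1.4, 1.5, 0.0 → max 1.5
Bold regrets: 0.0, 0.1, 0.4, 0.7 → max 0.7
AllIn regrets: 0.3, 0.5, 0.0, 1.4 → max 1.4
Smallest max regret = 0.7 → Bold.

Bold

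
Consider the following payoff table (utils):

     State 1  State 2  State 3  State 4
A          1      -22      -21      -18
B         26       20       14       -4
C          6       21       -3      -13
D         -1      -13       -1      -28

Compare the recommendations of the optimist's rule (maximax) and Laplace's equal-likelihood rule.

maximax → B; laplace → B (agree)

Row maxima: A=1, B=26, C=21, D=-1
Best best-case = 26 → B.
Row averages: A=-15, B=14, C=2.75, D=-10.75
Highest average = 14 → B.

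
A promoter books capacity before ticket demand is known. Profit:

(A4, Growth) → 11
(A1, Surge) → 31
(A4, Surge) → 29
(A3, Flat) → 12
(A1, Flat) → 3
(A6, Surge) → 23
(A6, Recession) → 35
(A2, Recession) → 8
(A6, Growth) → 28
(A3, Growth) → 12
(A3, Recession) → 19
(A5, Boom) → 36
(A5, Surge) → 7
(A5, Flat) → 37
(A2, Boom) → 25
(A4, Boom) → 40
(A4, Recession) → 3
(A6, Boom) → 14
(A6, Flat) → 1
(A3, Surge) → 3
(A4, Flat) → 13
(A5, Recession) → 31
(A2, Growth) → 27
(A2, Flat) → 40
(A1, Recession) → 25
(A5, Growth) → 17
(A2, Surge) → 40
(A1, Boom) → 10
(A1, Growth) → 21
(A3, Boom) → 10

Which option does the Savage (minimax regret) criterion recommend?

Column bests: Recession=35, Flat=40, Growth=28, Boom=40, Surge=40.
A1 regrets: 10, 37, 7, 30, 9 → max 37
A2 regrets: 27, 0, 1, 15, 0 → max 27
A3 regrets: 16, 28, 16, 30, 37 → max 37
A4 regrets: 32, 27, 17, 0, 11 → max 32
A5 regrets: 4, 3, 11, 4, 33 → max 33
A6 regrets: 0, 39, 0, 26, 17 → max 39
Smallest max regret = 27 → A2.

A2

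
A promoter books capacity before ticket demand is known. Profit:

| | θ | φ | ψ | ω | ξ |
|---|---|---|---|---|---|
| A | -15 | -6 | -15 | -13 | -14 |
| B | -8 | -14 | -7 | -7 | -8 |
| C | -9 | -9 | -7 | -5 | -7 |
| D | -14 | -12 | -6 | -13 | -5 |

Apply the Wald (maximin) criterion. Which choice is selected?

Row minima: A=-15, B=-14, C=-9, D=-14
Best worst-case = -9 → C.

C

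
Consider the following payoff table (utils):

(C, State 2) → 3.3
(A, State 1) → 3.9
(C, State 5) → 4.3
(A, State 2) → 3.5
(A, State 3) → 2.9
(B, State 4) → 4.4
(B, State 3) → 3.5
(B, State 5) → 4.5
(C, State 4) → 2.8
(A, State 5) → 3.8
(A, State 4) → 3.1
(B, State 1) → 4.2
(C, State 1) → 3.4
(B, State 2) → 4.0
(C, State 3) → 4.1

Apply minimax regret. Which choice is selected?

B

Column bests: State 1=4.2, State 2=4.0, State 3=4.1, State 4=4.4, State 5=4.5.
A regrets: 0.3, 0.5, 1.2, 1.3, 0.7 → max 1.3
B regrets: 0.0, 0.0, 0.6, 0.0, 0.0 → max 0.6
C regrets: 0.8, 0.7, 0.0, 1.6, 0.2 → max 1.6
Smallest max regret = 0.6 → B.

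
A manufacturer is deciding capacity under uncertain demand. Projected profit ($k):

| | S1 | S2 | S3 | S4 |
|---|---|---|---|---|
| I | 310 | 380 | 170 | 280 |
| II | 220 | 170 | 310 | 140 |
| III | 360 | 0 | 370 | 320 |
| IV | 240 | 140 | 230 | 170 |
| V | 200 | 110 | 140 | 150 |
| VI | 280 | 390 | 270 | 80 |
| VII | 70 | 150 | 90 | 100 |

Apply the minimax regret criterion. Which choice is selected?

Column bests: S1=360, S2=390, S3=370, S4=320.
I regrets: 50, 10, 200, 40 → max 200
II regrets: 140, 220, 60, 180 → max 220
III regrets: 0, 390, 0, 0 → max 390
IV regrets: 120, 250, 140, 150 → max 250
V regrets: 160, 280, 230, 170 → max 280
VI regrets: 80, 0, 100, 240 → max 240
VII regrets: 290, 240, 280, 220 → max 290
Smallest max regret = 200 → I.

I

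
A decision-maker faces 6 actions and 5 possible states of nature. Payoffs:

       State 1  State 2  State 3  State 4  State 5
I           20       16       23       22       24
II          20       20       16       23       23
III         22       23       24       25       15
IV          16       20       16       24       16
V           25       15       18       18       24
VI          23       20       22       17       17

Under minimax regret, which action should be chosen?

I

Column bests: State 1=25, State 2=23, State 3=24, State 4=25, State 5=24.
I regrets: 5, 7, 1, 3, 0 → max 7
II regrets: 5, 3, 8, 2, 1 → max 8
III regrets: 3, 0, 0, 0, 9 → max 9
IV regrets: 9, 3, 8, 1, 8 → max 9
V regrets: 0, 8, 6, 7, 0 → max 8
VI regrets: 2, 3, 2, 8, 7 → max 8
Smallest max regret = 7 → I.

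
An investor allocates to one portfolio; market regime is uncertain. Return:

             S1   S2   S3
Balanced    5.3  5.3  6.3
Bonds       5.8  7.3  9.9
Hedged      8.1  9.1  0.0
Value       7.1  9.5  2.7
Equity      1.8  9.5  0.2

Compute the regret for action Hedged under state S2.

0.4

Best payoff under S2 is 9.5.
Regret = 9.5 − 9.1 = 0.4.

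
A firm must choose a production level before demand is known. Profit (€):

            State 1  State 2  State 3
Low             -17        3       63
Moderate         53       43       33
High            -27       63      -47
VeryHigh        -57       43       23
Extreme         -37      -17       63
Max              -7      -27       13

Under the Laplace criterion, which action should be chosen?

Moderate

Row averages: Low=49/3, Moderate=43, High=-11/3, VeryHigh=3, Extreme=3, Max=-7
Highest average = 43 → Moderate.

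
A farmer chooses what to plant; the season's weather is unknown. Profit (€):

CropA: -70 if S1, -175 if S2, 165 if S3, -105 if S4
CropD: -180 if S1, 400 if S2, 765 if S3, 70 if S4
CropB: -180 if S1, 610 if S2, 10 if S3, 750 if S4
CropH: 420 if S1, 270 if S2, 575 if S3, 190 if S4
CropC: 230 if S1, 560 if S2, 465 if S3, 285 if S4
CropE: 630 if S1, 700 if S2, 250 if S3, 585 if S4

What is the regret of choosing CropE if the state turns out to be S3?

Best payoff under S3 is 765.
Regret = 765 − 250 = 515.

515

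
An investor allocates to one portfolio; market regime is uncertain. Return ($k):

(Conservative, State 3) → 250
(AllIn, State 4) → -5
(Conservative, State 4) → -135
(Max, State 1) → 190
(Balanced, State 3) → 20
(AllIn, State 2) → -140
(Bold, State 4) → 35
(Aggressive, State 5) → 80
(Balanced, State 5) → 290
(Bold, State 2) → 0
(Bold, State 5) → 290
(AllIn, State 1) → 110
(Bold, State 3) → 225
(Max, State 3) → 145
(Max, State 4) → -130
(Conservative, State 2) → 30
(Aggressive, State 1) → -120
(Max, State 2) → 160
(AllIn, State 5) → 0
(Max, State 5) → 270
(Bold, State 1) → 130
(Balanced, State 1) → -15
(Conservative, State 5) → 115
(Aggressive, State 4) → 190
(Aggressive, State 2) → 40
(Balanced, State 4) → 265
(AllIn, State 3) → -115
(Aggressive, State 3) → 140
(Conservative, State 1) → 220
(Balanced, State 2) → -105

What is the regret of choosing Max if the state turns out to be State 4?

395

Best payoff under State 4 is 265.
Regret = 265 − (-130) = 395.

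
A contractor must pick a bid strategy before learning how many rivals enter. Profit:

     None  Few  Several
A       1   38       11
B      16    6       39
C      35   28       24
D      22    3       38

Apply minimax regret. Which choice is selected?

C

Column bests: None=35, Few=38, Several=39.
A regrets: 34, 0, 28 → max 34
B regrets: 19, 32, 0 → max 32
C regrets: 0, 10, 15 → max 15
D regrets: 13, 35, 1 → max 35
Smallest max regret = 15 → C.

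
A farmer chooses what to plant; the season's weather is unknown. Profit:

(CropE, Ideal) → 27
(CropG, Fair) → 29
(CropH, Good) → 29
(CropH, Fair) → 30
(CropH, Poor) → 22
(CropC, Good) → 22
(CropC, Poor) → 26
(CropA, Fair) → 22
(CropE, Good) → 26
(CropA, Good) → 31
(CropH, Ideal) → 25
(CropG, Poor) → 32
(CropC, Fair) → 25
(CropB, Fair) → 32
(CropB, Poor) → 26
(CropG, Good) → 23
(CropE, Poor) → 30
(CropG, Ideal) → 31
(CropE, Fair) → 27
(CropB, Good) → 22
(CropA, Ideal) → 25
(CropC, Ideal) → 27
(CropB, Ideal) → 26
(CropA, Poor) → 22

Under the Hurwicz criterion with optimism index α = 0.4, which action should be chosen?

CropE

CropC: 0.4·27 + 0.6·22 = 24
CropG: 0.4·32 + 0.6·23 = 26.6
CropA: 0.4·31 + 0.6·22 = 25.6
CropE: 0.4·30 + 0.6·26 = 27.6
CropH: 0.4·30 + 0.6·22 = 25.2
CropB: 0.4·32 + 0.6·22 = 26
Highest Hurwicz score = 27.6 → CropE.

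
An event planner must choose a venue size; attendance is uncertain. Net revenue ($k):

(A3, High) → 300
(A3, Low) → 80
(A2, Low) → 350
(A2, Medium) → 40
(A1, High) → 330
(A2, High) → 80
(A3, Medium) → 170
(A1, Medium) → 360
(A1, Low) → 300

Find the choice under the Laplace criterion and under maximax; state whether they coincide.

Row averages: A1=330, A2=470/3, A3=550/3
Highest average = 330 → A1.
Row maxima: A1=360, A2=350, A3=300
Best best-case = 360 → A1.

laplace → A1; maximax → A1 (agree)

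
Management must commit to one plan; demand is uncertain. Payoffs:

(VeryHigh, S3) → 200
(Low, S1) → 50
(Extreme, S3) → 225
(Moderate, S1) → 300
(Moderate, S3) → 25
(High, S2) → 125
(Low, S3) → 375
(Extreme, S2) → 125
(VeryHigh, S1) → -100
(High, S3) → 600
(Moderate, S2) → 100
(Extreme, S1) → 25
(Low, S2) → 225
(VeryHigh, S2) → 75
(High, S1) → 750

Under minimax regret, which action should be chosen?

High

Column bests: S1=750, S2=225, S3=600.
Low regrets: 700, 0, 225 → max 700
Moderate regrets: 450, 125, 575 → max 575
High regrets: 0, 100, 0 → max 100
VeryHigh regrets: 850, 150, 400 → max 850
Extreme regrets: 725, 100, 375 → max 725
Smallest max regret = 100 → High.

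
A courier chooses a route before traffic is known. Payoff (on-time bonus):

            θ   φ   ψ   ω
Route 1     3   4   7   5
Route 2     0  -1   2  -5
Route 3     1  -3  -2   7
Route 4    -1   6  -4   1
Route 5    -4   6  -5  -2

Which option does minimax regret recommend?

Route 1

Column bests: θ=3, φ=6, ψ=7, ω=7.
Route 1 regrets: 0, 2, 0, 2 → max 2
Route 2 regrets: 3, 7, 5, 12 → max 12
Route 3 regrets: 2, 9, 9, 0 → max 9
Route 4 regrets: 4, 0, 11, 6 → max 11
Route 5 regrets: 7, 0, 12, 9 → max 12
Smallest max regret = 2 → Route 1.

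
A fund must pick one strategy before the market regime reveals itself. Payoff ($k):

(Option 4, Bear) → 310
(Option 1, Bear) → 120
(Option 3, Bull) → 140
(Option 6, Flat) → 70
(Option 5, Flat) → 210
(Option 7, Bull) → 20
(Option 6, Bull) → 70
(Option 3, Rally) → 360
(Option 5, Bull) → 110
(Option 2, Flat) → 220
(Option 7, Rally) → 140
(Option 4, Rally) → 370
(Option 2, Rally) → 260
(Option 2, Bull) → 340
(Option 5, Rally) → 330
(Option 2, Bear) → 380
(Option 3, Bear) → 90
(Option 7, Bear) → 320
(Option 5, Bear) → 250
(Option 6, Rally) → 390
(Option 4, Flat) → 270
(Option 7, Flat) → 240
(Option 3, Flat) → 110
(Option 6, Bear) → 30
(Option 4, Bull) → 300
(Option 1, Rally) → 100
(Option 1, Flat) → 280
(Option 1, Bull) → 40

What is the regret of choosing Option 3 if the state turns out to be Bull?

200

Best payoff under Bull is 340.
Regret = 340 − 140 = 200.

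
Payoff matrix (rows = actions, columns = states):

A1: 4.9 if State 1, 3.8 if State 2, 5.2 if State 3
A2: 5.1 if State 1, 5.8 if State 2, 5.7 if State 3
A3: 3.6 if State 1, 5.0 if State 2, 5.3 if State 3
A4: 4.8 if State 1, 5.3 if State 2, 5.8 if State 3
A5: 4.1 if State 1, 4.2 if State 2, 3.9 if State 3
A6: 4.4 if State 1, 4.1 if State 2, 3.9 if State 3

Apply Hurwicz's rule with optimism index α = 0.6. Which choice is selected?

A1: 0.6·5.2 + 0.4·3.8 = 4.64
A2: 0.6·5.8 + 0.4·5.1 = 5.52
A3: 0.6·5.3 + 0.4·3.6 = 4.62
A4: 0.6·5.8 + 0.4·4.8 = 5.4
A5: 0.6·4.2 + 0.4·3.9 = 4.08
A6: 0.6·4.4 + 0.4·3.9 = 4.2
Highest Hurwicz score = 5.52 → A2.

A2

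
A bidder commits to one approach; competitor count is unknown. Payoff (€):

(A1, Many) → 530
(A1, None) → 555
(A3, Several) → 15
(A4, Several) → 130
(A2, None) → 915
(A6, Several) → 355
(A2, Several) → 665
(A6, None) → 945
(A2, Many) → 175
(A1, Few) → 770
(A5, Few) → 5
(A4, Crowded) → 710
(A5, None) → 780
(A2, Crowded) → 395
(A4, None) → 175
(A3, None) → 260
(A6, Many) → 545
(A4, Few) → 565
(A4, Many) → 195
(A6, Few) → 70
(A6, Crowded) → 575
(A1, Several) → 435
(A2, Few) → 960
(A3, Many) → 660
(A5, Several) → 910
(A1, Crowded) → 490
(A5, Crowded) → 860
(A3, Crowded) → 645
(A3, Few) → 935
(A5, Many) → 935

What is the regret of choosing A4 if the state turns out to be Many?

740

Best payoff under Many is 935.
Regret = 935 − 195 = 740.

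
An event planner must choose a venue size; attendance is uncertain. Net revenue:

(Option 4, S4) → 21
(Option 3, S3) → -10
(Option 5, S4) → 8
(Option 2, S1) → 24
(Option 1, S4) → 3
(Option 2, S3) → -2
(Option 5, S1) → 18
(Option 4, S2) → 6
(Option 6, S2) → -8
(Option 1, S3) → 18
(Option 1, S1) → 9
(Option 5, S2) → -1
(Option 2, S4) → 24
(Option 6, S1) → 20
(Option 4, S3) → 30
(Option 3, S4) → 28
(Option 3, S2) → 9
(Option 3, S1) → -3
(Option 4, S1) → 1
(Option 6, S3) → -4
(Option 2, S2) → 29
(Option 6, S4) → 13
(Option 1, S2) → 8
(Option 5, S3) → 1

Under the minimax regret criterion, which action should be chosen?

Option 4

Column bests: S1=24, S2=29, S3=30, S4=28.
Option 1 regrets: 15, 21, 12, 25 → max 25
Option 2 regrets: 0, 0, 32, 4 → max 32
Option 3 regrets: 27, 20, 40, 0 → max 40
Option 4 regrets: 23, 23, 0, 7 → max 23
Option 5 regrets: 6, 30, 29, 20 → max 30
Option 6 regrets: 4, 37, 34, 15 → max 37
Smallest max regret = 23 → Option 4.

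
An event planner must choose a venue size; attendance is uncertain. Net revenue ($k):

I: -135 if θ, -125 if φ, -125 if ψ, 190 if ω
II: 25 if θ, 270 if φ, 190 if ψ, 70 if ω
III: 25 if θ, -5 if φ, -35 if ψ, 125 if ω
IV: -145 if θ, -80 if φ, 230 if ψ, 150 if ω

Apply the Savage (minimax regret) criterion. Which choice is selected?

II

Column bests: θ=25, φ=270, ψ=230, ω=190.
I regrets: 160, 395, 355, 0 → max 395
II regrets: 0, 0, 40, 120 → max 120
III regrets: 0, 275, 265, 65 → max 275
IV regrets: 170, 350, 0, 40 → max 350
Smallest max regret = 120 → II.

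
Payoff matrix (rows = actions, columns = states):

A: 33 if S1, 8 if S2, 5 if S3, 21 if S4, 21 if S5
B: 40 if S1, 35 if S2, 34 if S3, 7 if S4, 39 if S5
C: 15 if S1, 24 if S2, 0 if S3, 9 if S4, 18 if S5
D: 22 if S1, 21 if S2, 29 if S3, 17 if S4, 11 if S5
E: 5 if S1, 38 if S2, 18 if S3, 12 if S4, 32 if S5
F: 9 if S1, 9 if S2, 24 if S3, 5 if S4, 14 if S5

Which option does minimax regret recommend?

B

Column bests: S1=40, S2=38, S3=34, S4=21, S5=39.
A regrets: 7, 30, 29, 0, 18 → max 30
B regrets: 0, 3, 0, 14, 0 → max 14
C regrets: 25, 14, 34, 12, 21 → max 34
D regrets: 18, 17, 5, 4, 28 → max 28
E regrets: 35, 0, 16, 9, 7 → max 35
F regrets: 31, 29, 10, 16, 25 → max 31
Smallest max regret = 14 → B.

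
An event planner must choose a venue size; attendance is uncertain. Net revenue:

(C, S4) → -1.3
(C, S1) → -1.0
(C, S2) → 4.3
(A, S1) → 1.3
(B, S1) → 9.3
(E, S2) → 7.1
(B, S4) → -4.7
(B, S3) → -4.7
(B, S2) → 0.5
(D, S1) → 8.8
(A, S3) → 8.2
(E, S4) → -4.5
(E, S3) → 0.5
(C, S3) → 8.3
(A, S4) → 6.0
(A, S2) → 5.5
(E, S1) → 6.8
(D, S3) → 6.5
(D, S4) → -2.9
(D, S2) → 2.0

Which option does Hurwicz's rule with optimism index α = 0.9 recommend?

A: 0.9·8.2 + 0.1·1.3 = 7.51
B: 0.9·9.3 + 0.1·(-4.7) = 7.9
C: 0.9·8.3 + 0.1·(-1.3) = 7.34
D: 0.9·8.8 + 0.1·(-2.9) = 7.63
E: 0.9·7.1 + 0.1·(-4.5) = 5.94
Highest Hurwicz score = 7.9 → B.

B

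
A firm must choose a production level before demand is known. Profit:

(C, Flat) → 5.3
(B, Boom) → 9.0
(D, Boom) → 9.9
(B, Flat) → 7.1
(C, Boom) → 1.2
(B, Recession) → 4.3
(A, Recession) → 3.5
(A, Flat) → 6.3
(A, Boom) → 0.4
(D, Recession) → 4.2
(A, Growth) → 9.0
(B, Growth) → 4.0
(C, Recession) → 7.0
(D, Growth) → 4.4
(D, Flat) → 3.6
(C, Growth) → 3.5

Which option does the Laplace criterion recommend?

B

Row averages: A=4.8, B=6.1, C=4.25, D=5.525
Highest average = 6.1 → B.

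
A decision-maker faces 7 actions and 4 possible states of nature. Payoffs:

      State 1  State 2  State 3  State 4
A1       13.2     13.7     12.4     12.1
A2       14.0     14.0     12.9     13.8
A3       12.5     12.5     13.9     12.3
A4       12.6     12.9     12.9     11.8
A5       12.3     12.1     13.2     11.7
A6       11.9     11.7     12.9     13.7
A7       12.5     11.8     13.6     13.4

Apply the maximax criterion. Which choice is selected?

Row maxima: A1=13.7, A2=14.0, A3=13.9, A4=12.9, A5=13.2, A6=13.7, A7=13.6
Best best-case = 14.0 → A2.

A2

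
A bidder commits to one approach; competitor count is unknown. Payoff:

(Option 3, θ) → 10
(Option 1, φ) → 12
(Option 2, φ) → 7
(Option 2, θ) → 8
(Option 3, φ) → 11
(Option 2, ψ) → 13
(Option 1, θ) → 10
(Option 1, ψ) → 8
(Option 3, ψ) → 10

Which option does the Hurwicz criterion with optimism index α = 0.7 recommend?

Option 2

Option 1: 0.7·12 + 0.3·8 = 10.8
Option 2: 0.7·13 + 0.3·7 = 11.2
Option 3: 0.7·11 + 0.3·10 = 10.7
Highest Hurwicz score = 11.2 → Option 2.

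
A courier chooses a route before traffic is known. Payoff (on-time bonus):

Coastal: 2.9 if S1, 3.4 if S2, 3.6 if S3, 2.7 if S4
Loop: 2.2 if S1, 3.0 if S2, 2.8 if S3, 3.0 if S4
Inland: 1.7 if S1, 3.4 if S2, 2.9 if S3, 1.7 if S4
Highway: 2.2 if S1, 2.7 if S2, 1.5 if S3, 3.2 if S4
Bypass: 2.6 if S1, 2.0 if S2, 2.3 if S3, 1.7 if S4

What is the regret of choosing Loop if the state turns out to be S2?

Best payoff under S2 is 3.4.
Regret = 3.4 − 3.0 = 0.4.

0.4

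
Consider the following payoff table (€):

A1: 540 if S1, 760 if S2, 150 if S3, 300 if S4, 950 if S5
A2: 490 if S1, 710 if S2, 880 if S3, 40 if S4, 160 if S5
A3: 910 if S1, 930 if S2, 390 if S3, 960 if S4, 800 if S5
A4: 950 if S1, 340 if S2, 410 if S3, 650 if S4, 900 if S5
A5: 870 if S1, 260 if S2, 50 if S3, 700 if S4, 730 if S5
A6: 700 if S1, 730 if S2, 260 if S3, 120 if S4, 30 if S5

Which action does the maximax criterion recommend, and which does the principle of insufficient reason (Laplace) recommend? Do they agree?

Row maxima: A1=950, A2=880, A3=960, A4=950, A5=870, A6=730
Best best-case = 960 → A3.
Row averages: A1=540, A2=456, A3=798, A4=650, A5=522, A6=368
Highest average = 798 → A3.

maximax → A3; laplace → A3 (agree)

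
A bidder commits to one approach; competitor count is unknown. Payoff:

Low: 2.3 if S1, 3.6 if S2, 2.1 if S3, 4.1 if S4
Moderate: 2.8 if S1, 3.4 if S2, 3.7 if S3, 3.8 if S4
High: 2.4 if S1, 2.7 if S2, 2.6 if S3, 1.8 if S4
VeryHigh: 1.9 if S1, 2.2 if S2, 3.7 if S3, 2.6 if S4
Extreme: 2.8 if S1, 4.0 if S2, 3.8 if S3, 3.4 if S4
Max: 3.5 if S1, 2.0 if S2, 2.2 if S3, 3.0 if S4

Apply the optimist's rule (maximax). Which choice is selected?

Row maxima: Low=4.1, Moderate=3.8, High=2.7, VeryHigh=3.7, Extreme=4.0, Max=3.5
Best best-case = 4.1 → Low.

Low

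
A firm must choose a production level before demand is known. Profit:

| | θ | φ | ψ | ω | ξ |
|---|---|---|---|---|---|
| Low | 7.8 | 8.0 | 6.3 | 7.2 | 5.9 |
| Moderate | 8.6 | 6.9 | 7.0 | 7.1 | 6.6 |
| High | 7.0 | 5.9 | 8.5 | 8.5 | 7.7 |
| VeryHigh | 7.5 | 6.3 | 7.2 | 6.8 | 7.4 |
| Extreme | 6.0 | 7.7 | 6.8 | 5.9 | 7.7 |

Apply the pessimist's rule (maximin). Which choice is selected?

Row minima: Low=5.9, Moderate=6.6, High=5.9, VeryHigh=6.3, Extreme=5.9
Best worst-case = 6.6 → Moderate.

Moderate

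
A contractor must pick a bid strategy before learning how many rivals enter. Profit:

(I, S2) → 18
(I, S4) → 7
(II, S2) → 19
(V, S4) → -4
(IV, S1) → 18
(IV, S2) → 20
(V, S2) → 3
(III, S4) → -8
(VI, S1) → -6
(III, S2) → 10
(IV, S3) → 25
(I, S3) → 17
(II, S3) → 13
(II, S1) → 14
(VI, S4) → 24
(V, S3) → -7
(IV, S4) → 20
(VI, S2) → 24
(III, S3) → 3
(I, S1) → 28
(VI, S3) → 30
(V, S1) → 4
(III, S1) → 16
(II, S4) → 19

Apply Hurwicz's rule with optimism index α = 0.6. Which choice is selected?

IV

I: 0.6·28 + 0.4·7 = 19.6
II: 0.6·19 + 0.4·13 = 16.6
III: 0.6·16 + 0.4·(-8) = 6.4
IV: 0.6·25 + 0.4·18 = 22.2
V: 0.6·4 + 0.4·(-7) = -0.4
VI: 0.6·30 + 0.4·(-6) = 15.6
Highest Hurwicz score = 22.2 → IV.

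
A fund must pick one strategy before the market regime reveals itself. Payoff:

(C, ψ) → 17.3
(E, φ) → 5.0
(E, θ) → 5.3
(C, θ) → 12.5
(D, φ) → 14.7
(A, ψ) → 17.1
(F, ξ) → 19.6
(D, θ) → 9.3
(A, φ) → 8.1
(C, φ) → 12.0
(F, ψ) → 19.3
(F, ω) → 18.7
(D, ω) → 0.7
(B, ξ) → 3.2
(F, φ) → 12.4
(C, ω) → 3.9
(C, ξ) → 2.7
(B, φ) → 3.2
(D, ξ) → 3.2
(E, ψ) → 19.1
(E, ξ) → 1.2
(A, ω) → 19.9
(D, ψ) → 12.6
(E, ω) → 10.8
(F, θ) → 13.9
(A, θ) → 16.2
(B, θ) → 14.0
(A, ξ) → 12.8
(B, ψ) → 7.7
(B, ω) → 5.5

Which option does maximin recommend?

Row minima: A=8.1, B=3.2, C=2.7, D=0.7, E=1.2, F=12.4
Best worst-case = 12.4 → F.

F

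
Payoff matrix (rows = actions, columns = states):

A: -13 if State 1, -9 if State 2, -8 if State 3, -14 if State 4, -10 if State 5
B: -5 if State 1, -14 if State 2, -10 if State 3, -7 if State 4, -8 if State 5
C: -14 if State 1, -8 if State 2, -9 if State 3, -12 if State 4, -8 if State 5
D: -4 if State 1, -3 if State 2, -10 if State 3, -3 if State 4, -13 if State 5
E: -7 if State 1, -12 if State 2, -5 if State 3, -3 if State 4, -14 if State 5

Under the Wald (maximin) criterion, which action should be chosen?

D

Row minima: A=-14, B=-14, C=-14, D=-13, E=-14
Best worst-case = -13 → D.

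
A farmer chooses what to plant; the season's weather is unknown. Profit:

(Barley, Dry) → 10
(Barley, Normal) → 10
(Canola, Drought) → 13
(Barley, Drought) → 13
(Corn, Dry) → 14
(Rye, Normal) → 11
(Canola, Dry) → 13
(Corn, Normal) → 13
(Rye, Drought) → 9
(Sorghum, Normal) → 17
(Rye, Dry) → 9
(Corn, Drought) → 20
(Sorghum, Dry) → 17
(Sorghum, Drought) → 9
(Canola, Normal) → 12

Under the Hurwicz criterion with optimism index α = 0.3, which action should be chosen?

Corn

Corn: 0.3·20 + 0.7·13 = 15.1
Rye: 0.3·11 + 0.7·9 = 9.6
Sorghum: 0.3·17 + 0.7·9 = 11.4
Barley: 0.3·13 + 0.7·10 = 10.9
Canola: 0.3·13 + 0.7·12 = 12.3
Highest Hurwicz score = 15.1 → Corn.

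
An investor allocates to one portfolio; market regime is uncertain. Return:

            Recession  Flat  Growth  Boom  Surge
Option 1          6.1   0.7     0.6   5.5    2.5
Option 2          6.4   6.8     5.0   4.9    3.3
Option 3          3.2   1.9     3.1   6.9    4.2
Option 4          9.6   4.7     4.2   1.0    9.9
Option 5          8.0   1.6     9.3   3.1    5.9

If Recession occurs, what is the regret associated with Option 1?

Best payoff under Recession is 9.6.
Regret = 9.6 − 6.1 = 3.5.

3.5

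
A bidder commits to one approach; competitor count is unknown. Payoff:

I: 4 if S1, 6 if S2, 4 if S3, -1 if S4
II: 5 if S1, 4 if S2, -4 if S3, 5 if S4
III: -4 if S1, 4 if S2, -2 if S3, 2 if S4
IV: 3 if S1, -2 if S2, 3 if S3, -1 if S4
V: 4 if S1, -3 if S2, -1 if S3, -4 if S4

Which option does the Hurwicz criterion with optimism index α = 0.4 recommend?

I

I: 0.4·6 + 0.6·(-1) = 1.8
II: 0.4·5 + 0.6·(-4) = -0.4
III: 0.4·4 + 0.6·(-4) = -0.8
IV: 0.4·3 + 0.6·(-2) = 0
V: 0.4·4 + 0.6·(-4) = -0.8
Highest Hurwicz score = 1.8 → I.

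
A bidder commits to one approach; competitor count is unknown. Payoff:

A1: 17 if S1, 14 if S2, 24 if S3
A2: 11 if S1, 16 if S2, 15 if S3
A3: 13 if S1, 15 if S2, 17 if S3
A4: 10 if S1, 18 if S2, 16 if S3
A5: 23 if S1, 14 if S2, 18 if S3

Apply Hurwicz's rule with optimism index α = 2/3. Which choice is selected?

A1: 2/3·24 + 1/3·14 = 62/3
A2: 2/3·16 + 1/3·11 = 43/3
A3: 2/3·17 + 1/3·13 = 47/3
A4: 2/3·18 + 1/3·10 = 46/3
A5: 2/3·23 + 1/3·14 = 20
Highest Hurwicz score = 62/3 → A1.

A1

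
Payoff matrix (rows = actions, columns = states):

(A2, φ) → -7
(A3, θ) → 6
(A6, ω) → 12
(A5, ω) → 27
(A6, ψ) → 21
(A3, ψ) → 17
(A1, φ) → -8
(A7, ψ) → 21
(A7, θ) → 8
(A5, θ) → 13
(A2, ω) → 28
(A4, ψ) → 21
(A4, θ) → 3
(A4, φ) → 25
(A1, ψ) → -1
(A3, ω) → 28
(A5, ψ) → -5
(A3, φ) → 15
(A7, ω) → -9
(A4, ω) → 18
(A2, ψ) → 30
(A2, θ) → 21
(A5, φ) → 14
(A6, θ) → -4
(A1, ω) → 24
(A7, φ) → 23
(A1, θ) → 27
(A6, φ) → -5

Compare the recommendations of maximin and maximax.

maximin → A3; maximax → A2 (disagree)

Row minima: A1=-8, A2=-7, A3=6, A4=3, A5=-5, A6=-5, A7=-9
Best worst-case = 6 → A3.
Row maxima: A1=27, A2=30, A3=28, A4=25, A5=27, A6=21, A7=23
Best best-case = 30 → A2.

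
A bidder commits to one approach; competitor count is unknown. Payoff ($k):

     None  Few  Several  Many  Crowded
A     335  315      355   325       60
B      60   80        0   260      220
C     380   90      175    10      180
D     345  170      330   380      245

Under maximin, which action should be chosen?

D

Row minima: A=60, B=0, C=10, D=170
Best worst-case = 170 → D.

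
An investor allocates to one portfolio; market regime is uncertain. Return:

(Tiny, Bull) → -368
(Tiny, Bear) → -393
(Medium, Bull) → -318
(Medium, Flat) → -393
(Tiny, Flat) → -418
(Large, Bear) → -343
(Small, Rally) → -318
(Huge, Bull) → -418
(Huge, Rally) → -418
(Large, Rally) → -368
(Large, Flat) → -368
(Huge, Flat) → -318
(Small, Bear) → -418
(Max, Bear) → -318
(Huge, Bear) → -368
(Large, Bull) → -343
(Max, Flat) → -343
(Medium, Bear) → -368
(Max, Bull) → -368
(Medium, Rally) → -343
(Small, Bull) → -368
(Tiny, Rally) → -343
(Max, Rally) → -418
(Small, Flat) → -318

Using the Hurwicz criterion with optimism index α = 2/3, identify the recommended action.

Tiny: 2/3·(-343) + 1/3·(-418) = -368
Small: 2/3·(-318) + 1/3·(-418) = -1054/3
Medium: 2/3·(-318) + 1/3·(-393) = -343
Large: 2/3·(-343) + 1/3·(-368) = -1054/3
Huge: 2/3·(-318) + 1/3·(-418) = -1054/3
Max: 2/3·(-318) + 1/3·(-418) = -1054/3
Highest Hurwicz score = -343 → Medium.

Medium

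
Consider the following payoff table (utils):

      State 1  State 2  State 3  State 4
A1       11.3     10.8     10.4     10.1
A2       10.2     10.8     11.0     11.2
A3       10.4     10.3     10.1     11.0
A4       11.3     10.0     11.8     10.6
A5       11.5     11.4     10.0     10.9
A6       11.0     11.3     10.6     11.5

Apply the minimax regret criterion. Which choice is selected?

Column bests: State 1=11.5, State 2=11.4, State 3=11.8, State 4=11.5.
A1 regrets: 0.2, 0.6, 1.4, 1.4 → max 1.4
A2 regrets: 1.3, 0.6, 0.8, 0.3 → max 1.3
A3 regrets: 1.1, 1.1, 1.7, 0.5 → max 1.7
A4 regrets: 0.2, 1.4, 0.0, 0.9 → max 1.4
A5 regrets: 0.0, 0.0, 1.8, 0.6 → max 1.8
A6 regrets: 0.5, 0.1, 1.2, 0.0 → max 1.2
Smallest max regret = 1.2 → A6.

A6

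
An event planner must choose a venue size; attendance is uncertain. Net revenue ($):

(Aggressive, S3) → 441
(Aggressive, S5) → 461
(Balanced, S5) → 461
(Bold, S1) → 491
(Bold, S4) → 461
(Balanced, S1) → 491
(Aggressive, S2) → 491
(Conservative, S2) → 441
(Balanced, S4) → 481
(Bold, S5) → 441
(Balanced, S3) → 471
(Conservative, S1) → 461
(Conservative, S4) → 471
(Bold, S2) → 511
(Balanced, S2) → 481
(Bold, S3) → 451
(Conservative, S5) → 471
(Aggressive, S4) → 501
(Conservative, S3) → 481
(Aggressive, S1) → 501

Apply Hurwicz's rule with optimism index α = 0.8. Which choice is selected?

Bold

Conservative: 0.8·481 + 0.2·441 = 473
Balanced: 0.8·491 + 0.2·461 = 485
Aggressive: 0.8·501 + 0.2·441 = 489
Bold: 0.8·511 + 0.2·441 = 497
Highest Hurwicz score = 497 → Bold.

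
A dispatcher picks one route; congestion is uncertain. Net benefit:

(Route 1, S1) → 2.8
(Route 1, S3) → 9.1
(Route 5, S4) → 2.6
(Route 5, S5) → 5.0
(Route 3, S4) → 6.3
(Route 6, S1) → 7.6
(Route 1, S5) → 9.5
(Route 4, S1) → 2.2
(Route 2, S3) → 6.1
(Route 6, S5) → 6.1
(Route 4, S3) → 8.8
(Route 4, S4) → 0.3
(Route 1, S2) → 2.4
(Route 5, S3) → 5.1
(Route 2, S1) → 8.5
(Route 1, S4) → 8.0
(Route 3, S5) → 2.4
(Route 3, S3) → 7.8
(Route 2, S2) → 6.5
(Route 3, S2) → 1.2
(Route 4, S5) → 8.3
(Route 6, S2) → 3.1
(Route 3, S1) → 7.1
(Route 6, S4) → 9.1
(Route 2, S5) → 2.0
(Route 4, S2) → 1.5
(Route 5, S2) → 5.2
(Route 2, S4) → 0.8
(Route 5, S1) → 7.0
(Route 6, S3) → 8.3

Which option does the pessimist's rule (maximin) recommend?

Row minima: Route 1=2.4, Route 2=0.8, Route 3=1.2, Route 4=0.3, Route 5=2.6, Route 6=3.1
Best worst-case = 3.1 → Route 6.

Route 6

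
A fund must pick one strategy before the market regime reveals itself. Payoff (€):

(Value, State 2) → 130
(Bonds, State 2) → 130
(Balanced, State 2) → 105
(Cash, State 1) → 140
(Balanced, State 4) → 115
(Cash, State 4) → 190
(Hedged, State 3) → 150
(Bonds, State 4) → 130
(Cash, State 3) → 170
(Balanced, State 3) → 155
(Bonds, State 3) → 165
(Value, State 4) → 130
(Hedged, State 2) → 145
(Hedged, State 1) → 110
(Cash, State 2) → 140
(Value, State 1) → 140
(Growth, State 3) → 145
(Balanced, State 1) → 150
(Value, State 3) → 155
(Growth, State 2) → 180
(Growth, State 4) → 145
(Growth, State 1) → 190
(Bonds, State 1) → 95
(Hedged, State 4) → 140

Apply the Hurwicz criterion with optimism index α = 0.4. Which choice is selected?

Growth

Bonds: 0.4·165 + 0.6·95 = 123
Balanced: 0.4·155 + 0.6·105 = 125
Value: 0.4·155 + 0.6·130 = 140
Growth: 0.4·190 + 0.6·145 = 163
Hedged: 0.4·150 + 0.6·110 = 126
Cash: 0.4·190 + 0.6·140 = 160
Highest Hurwicz score = 163 → Growth.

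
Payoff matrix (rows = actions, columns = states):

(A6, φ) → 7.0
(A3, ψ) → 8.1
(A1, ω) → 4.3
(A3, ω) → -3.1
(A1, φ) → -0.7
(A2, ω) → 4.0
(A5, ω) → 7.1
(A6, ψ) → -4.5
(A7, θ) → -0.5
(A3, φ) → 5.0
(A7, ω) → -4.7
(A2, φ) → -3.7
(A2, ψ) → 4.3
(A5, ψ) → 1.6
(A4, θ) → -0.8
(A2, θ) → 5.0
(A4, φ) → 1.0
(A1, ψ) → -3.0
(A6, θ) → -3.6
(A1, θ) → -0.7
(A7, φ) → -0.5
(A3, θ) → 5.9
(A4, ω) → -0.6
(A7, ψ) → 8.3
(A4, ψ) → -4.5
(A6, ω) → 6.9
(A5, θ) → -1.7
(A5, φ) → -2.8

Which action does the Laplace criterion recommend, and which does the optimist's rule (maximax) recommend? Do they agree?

laplace → A3; maximax → A7 (disagree)

Row averages: A1=-0.025, A2=2.4, A3=3.975, A4=-1.225, A5=1.05, A6=1.45, A7=0.65
Highest average = 3.975 → A3.
Row maxima: A1=4.3, A2=5.0, A3=8.1, A4=1.0, A5=7.1, A6=7.0, A7=8.3
Best best-case = 8.3 → A7.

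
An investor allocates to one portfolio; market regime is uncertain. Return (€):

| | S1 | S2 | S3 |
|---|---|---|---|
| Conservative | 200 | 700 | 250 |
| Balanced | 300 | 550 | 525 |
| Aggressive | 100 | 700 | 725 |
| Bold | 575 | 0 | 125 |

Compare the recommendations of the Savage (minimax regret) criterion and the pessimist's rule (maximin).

minimax regret → Balanced; maximin → Balanced (agree)

Column bests: S1=575, S2=700, S3=725.
Conservative regrets: 375, 0, 475 → max 475
Balanced regrets: 275, 150, 200 → max 275
Aggressive regrets: 475, 0, 0 → max 475
Bold regrets: 0, 700, 600 → max 700
Smallest max regret = 275 → Balanced.
Row minima: Conservative=200, Balanced=300, Aggressive=100, Bold=0
Best worst-case = 300 → Balanced.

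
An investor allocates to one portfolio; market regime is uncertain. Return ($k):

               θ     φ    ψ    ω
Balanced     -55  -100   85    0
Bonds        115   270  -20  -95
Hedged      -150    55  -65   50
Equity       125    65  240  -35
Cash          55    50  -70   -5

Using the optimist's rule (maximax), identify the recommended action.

Row maxima: Balanced=85, Bonds=270, Hedged=55, Equity=240, Cash=55
Best best-case = 270 → Bonds.

Bonds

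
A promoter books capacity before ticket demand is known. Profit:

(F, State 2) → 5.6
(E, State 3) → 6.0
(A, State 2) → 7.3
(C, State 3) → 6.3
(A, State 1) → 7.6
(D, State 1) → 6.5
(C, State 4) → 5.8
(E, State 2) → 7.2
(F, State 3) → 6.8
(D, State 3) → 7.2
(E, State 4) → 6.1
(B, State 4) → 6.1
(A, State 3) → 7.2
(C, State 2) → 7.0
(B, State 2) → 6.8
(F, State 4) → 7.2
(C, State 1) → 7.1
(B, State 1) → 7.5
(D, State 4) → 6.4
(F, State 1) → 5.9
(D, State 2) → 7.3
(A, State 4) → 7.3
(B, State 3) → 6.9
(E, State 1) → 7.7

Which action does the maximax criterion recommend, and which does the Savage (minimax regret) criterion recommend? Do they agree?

Row maxima: A=7.6, B=7.5, C=7.1, D=7.3, E=7.7, F=7.2
Best best-case = 7.7 → E.
Column bests: State 1=7.7, State 2=7.3, State 3=7.2, State 4=7.3.
A regrets: 0.1, 0.0, 0.0, 0.0 → max 0.1
B regrets: 0.2, 0.5, 0.3, 1.2 → max 1.2
C regrets: 0.6, 0.3, 0.9, 1.5 → max 1.5
D regrets: 1.2, 0.0, 0.0, 0.9 → max 1.2
E regrets: 0.0, 0.1, 1.2, 1.2 → max 1.2
F regrets: 1.8, 1.7, 0.4, 0.1 → max 1.8
Smallest max regret = 0.1 → A.

maximax → E; minimax regret → A (disagree)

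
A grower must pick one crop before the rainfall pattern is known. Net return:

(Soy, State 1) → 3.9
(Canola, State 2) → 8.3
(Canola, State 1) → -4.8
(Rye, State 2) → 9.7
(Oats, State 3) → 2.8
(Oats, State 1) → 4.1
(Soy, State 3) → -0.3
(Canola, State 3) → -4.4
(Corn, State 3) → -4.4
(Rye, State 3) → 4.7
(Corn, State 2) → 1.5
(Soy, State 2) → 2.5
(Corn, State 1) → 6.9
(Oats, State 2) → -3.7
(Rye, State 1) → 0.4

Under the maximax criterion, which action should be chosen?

Rye

Row maxima: Oats=4.1, Corn=6.9, Soy=3.9, Canola=8.3, Rye=9.7
Best best-case = 9.7 → Rye.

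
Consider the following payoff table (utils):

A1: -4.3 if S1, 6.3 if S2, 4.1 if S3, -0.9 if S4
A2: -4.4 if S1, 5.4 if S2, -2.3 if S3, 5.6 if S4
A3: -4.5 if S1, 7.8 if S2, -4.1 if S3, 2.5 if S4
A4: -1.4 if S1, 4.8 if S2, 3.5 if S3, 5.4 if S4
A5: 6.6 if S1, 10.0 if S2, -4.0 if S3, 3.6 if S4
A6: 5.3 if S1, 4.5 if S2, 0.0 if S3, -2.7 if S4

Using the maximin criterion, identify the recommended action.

A4

Row minima: A1=-4.3, A2=-4.4, A3=-4.5, A4=-1.4, A5=-4.0, A6=-2.7
Best worst-case = -1.4 → A4.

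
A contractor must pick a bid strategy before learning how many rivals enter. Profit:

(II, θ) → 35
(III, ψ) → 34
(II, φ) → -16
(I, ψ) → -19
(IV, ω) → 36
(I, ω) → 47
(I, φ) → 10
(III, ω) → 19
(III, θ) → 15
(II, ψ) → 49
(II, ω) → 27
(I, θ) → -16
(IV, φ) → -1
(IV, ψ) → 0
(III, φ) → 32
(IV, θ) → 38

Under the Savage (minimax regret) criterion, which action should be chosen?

III

Column bests: θ=38, φ=32, ψ=49, ω=47.
I regrets: 54, 22, 68, 0 → max 68
II regrets: 3, 48, 0, 20 → max 48
III regrets: 23, 0, 15, 28 → max 28
IV regrets: 0, 33, 49, 11 → max 49
Smallest max regret = 28 → III.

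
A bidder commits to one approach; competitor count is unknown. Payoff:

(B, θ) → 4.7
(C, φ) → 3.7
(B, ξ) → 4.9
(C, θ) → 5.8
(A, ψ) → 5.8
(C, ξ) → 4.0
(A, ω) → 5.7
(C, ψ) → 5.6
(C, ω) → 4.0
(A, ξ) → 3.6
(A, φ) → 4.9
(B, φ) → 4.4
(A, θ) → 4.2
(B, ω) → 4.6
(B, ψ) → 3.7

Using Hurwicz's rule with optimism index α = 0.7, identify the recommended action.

A: 0.7·5.8 + 0.3·3.6 = 5.14
B: 0.7·4.9 + 0.3·3.7 = 4.54
C: 0.7·5.8 + 0.3·3.7 = 5.17
Highest Hurwicz score = 5.17 → C.

C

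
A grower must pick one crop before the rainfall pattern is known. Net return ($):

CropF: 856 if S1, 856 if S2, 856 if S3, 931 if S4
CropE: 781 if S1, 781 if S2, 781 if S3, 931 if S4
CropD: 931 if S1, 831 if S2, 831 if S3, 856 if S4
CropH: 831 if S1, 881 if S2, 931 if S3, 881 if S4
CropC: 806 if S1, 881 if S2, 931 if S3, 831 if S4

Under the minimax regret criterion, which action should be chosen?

Column bests: S1=931, S2=881, S3=931, S4=931.
CropF regrets: 75, 25, 75, 0 → max 75
CropE regrets: 150, 100, 150, 0 → max 150
CropD regrets: 0, 50, 100, 75 → max 100
CropH regrets: 100, 0, 0, 50 → max 100
CropC regrets: 125, 0, 0, 100 → max 125
Smallest max regret = 75 → CropF.

CropF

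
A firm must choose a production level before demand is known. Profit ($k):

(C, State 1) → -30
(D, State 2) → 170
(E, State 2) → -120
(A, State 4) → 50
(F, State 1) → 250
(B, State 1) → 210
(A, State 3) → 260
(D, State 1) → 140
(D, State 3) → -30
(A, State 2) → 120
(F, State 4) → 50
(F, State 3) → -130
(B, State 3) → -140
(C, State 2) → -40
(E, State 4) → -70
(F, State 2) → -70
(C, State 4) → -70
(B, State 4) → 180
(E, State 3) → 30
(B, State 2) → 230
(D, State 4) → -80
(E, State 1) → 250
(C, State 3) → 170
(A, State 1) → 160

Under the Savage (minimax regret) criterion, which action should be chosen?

Column bests: State 1=250, State 2=230, State 3=260, State 4=180.
A regrets: 90, 110, 0, 130 → max 130
B regrets: 40, 0, 400, 0 → max 400
C regrets: 280, 270, 90, 250 → max 280
D regrets: 110, 60, 290, 260 → max 290
E regrets: 0, 350, 230, 250 → max 350
F regrets: 0, 300, 390, 130 → max 390
Smallest max regret = 130 → A.

A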